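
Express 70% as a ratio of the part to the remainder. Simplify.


Part = 70%, Remainder = 30%
Ratio = 70:30
GCD(70, 30) = 10
Simplify: 7:3 = 7:3

7:3


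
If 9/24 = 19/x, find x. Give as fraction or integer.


Setting up: 9/24 = 19/x
Cross multiply: 9 * x = 24 * 19
9x = 456
x = 456/9
x = 152/3

152/3


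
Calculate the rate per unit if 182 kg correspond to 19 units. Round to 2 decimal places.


Total kg = 182
Number of units = 19
Unit rate = 182 / 19
= 9.58 kg per unit

9.58


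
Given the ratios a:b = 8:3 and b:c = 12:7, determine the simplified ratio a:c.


Given a:b = 8:3 and b:c = 12:7
Make b consistent. Multiply first ratio by 12: a:b = 96:36
Multiply second ratio by 3: b:c = 36:21
Now b = 36 in both, so a:b:c = 96:36:21
Therefore a:c = 96:21
Simplify by GCD: a:c = 32:7

32:7


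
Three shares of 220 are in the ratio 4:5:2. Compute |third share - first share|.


Total parts = 4 + 5 + 2 = 11
Value per part = 220 / 11 = 20
Shares: 4*20=80, 5*20=100, 2*20=40
Third share = 40, first share = 80
Difference = |40 - 80| = 40

40


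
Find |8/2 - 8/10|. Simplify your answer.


Simplify: 8/2 = 4 and 8/10 = 4/5
Find common denominator: LCD = 5
Convert: 20/5 and 4/5
Difference = |20 - 4|/5 = 16/5
Simplified = 16/5

16/5


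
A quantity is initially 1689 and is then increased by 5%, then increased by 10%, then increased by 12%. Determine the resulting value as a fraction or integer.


Start: 1689
Step 1: increase by 5% => multiply by 105/100
  1689 * 105/100 = 35469/20
Step 2: increase by 10% => multiply by 110/100
  35469/20 * 110/100 = 390159/200
Step 3: increase by 12% => multiply by 112/100
  390159/200 * 112/100 = 2731113/1250
Final value = 2731113/1250

2731113/1250


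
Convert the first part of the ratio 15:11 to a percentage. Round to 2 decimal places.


Total parts = 15 + 11 = 26
First part fraction = 15/26
Percentage = (15/26) * 100
= 0.576923 * 100
= 57.69%

57.69


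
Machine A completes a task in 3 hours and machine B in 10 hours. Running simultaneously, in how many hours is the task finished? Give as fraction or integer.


Rate of A = 1/3 job per hour
Rate of B = 1/10 job per hour
Combined rate = 1/3 + 1/10
Find common denominator: (10 + 3)/(3*10) = 13/30
Combined rate = 13/30 job per hour
Time together = 1 / (13/30) = 30/13 hours

30/13


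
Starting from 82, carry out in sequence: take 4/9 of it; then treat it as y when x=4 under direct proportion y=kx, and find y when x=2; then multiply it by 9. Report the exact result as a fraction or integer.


Start with 82.
Step 1: Take 4/9: 82 * 4/9 = 328/9
Step 2: Direct prop: k = (328/9)/4; new y = k*2 = 328/9*2/4 = 164/9
Step 3: Multiply by 9: 164/9 * 9 = 164
Final result = 164

164


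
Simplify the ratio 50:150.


Find GCD(50, 150)
GCD = 50
Divide both by 50: 50/50 = 1, 150/50 = 3
Simplified ratio = 1:3

1:3


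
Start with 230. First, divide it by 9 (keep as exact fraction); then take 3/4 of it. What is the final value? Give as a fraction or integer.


Start with 230.
Step 1: Divide by 9: 230 / 9 = 230/9
Step 2: Take 3/4: 230/9 * 3/4 = 115/6
Final result = 115/6

115/6


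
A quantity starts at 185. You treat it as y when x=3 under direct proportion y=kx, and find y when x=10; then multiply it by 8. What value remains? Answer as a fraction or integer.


Start with 185.
Step 1: Direct prop: k = (185)/3; new y = k*10 = 185*10/3 = 1850/3
Step 2: Multiply by 8: 1850/3 * 8 = 14800/3
Final result = 14800/3

14800/3


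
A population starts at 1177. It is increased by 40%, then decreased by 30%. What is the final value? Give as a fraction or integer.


Start: 1177
Step 1: increase by 40% => multiply by 140/100
  1177 * 140/100 = 8239/5
Step 2: decrease by 30% => multiply by 70/100
  8239/5 * 70/100 = 57673/50
Final value = 57673/50

57673/50


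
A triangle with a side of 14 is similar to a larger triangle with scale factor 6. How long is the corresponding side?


Similar triangles have proportional sides
Scale factor = 6
Smaller side = 14
Corresponding larger side = 14 * 6
= 84

84


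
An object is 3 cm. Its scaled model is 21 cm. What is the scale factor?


Original length = 3 cm
Scaled length = 21 cm
Scale factor = 21 / 3
= 7

7


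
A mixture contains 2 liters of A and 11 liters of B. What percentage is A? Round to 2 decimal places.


Volume of A = 2 L
Volume of B = 11 L
Total volume = 2 + 11 = 13 L
Percentage of A = (2/13) * 100
= 15.38%

15.38


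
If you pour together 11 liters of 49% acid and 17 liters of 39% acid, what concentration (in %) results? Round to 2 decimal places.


Solute in mixture 1 = 49% of 11 L = 11*49/100 = 539/100 L
Solute in mixture 2 = 39% of 17 L = 17*39/100 = 663/100 L
Total solute = 539/100 + 663/100 = 601/50 L
Total volume = 11 + 17 = 28 L
Final concentration = 601/50/28 * 100 = 42.93%

42.93


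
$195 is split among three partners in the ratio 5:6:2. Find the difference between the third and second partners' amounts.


Total parts = 5 + 6 + 2 = 13
Value per part = 195 / 13 = 15
Shares: 5*15=75, 6*15=90, 2*15=30
Third share = 30, second share = 90
Difference = |30 - 90| = 60

60


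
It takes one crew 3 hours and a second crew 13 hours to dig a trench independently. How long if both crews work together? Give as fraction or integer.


Rate of A = 1/3 job per hour
Rate of B = 1/13 job per hour
Combined rate = 1/3 + 1/13
Find common denominator: (13 + 3)/(3*13) = 16/39
Combined rate = 16/39 job per hour
Time together = 1 / (16/39) = 39/16 hours

39/16


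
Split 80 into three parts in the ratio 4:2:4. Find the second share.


Ratio = 4:2:4
Total parts = 4 + 2 + 4 = 10
Value per part = 80 / 10 = 8
First share = 4 * 8 = 32
Middle share = 2 * 8 = 16
Third share = 4 * 8 = 32

16


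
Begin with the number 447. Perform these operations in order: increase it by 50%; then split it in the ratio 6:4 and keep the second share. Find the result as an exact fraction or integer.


Start with 447.
Step 1: Increase by 50%: 447 * 150/100 = 1341/2
Step 2: Split 6:4, second share = 1341/2 * 4/10 = 1341/5
Final result = 1341/5

1341/5


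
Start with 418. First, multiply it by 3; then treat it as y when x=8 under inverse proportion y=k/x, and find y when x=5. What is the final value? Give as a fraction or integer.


Start with 418.
Step 1: Multiply by 3: 418 * 3 = 1254
Step 2: Inverse prop: k = (1254)*8; new y = k/5 = 1254*8/5 = 10032/5
Final result = 10032/5

10032/5


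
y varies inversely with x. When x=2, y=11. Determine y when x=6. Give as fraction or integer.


Inverse proportion: y = k/x
Find k: k = 2 * 11 = 22
Compute y at x=6: y = 22/6
y = 11/3

11/3


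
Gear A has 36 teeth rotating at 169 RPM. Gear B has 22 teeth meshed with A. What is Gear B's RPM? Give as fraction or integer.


Gear ratio: teeth_A * RPM_A = teeth_B * RPM_B
36 * 169 = 22 * RPM_B
6084 = 22 * RPM_B
RPM_B = 6084 / 22
RPM_B = 3042/11

3042/11


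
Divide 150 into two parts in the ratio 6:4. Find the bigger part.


Total parts = 6 + 4 = 10
Value per part = 150 / 10 = 15
First share = 6 * 15 = 90
Second share = 4 * 15 = 60
Larger share = 90

90


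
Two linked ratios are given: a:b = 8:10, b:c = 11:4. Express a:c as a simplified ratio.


Given a:b = 8:10 and b:c = 11:4
Make b consistent. Multiply first ratio by 11: a:b = 88:110
Multiply second ratio by 10: b:c = 110:40
Now b = 110 in both, so a:b:c = 88:110:40
Therefore a:c = 88:40
Simplify by GCD: a:c = 11:5

11:5


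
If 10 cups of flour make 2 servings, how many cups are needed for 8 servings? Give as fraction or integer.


Original: 10 cups for 2 servings
Target servings = 8
Scaling factor = 8/2
New amount = 10 * 8/2
= 80/2
= 40 cups

40


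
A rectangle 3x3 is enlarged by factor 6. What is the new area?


Original dimensions: 3 x 3
Enlargement factor = 6
New width = 3 * 6 = 18
New height = 3 * 6 = 18
New area = 18 * 18 = 324

324


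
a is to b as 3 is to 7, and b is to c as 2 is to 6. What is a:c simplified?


Given a:b = 3:7 and b:c = 2:6
Make b consistent. Multiply first ratio by 2: a:b = 6:14
Multiply second ratio by 7: b:c = 14:42
Now b = 14 in both, so a:b:c = 6:14:42
Therefore a:c = 6:42
Simplify by GCD: a:c = 1:7

1:7


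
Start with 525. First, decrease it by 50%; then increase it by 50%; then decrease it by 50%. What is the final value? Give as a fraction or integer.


Start with 525.
Step 1: Decrease by 50%: 525 * 50/100 = 525/2
Step 2: Increase by 50%: 525/2 * 150/100 = 1575/4
Step 3: Decrease by 50%: 1575/4 * 50/100 = 1575/8
Final result = 1575/8

1575/8


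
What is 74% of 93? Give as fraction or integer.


Compute 74% of 93
Convert percentage: 74% = 74/100
Multiply: 93 * 74/100
= 6882/100
= 3441/50

3441/50


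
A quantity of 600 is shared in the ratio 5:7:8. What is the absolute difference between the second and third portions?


Total parts = 5 + 7 + 8 = 20
Value per part = 600 / 20 = 30
Shares: 5*30=150, 7*30=210, 8*30=240
Second share = 210, third share = 240
Difference = |210 - 240| = 30

30


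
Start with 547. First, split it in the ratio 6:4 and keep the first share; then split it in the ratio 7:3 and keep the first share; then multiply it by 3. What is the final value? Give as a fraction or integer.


Start with 547.
Step 1: Split 6:4, first share = 547 * 6/10 = 1641/5
Step 2: Split 7:3, first share = 1641/5 * 7/10 = 11487/50
Step 3: Multiply by 3: 11487/50 * 3 = 34461/50
Final result = 34461/50

34461/50


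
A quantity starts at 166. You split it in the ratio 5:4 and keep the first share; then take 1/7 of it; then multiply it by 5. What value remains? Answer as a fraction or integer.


Start with 166.
Step 1: Split 5:4, first share = 166 * 5/9 = 830/9
Step 2: Take 1/7: 830/9 * 1/7 = 830/63
Step 3: Multiply by 5: 830/63 * 5 = 4150/63
Final result = 4150/63

4150/63


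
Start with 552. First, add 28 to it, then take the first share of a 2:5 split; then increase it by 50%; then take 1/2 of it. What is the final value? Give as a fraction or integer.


Start with 552.
Step 1: Add 28: 552+28=580; split 2:5 first = 580*2/7 = 1160/7
Step 2: Increase by 50%: 1160/7 * 150/100 = 1740/7
Step 3: Take 1/2: 1740/7 * 1/2 = 870/7
Final result = 870/7

870/7


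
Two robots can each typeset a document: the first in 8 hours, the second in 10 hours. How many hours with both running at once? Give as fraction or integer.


Rate of A = 1/8 job per hour
Rate of B = 1/10 job per hour
Combined rate = 1/8 + 1/10
Find common denominator: (10 + 8)/(8*10) = 18/80
Combined rate = 9/40 job per hour
Time together = 1 / (9/40) = 40/9 hours

40/9


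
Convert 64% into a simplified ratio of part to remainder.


Part = 64%, Remainder = 36%
Ratio = 64:36
GCD(64, 36) = 4
Simplify: 16:9 = 16:9

16:9


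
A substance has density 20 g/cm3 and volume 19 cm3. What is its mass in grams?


Using mass = density * volume
Density = 20 g/cm3
Volume = 19 cm3
Mass = 20 * 19
= 380 g

380


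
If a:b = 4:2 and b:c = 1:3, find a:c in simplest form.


Given a:b = 4:2 and b:c = 1:3
Make b consistent. Multiply first ratio by 1: a:b = 4:2
Multiply second ratio by 2: b:c = 2:6
Now b = 2 in both, so a:b:c = 4:2:6
Therefore a:c = 4:6
Simplify by GCD: a:c = 2:3

2:3


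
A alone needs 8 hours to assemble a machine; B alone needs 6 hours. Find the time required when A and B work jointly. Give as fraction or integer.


Rate of A = 1/8 job per hour
Rate of B = 1/6 job per hour
Combined rate = 1/8 + 1/6
Find common denominator: (6 + 8)/(8*6) = 14/48
Combined rate = 7/24 job per hour
Time together = 1 / (7/24) = 24/7 hours

24/7


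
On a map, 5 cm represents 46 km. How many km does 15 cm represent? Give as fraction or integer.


Map scale: 5 cm = 46 km
Measured distance on map = 15 cm
Set up proportion: 15 * 46 / 5
= 690 / 5
= 138 km

138


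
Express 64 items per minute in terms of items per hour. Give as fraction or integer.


Converting from per minute to per hour
Rate = 64 items per minute
Multiply by 60: 64 * 60
= 3840 items per hour

3840


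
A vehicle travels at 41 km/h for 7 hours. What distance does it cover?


Using distance = speed * time
Speed = 41 km/h
Time = 7 hours
Distance = 41 * 7
= 287 km

287


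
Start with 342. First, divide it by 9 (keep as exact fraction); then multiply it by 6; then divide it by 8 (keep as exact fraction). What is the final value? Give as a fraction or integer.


Start with 342.
Step 1: Divide by 9: 342 / 9 = 38
Step 2: Multiply by 6: 38 * 6 = 228
Step 3: Divide by 8: 228 / 8 = 57/2
Final result = 57/2

57/2


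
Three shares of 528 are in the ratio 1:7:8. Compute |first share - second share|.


Total parts = 1 + 7 + 8 = 16
Value per part = 528 / 16 = 33
Shares: 1*33=33, 7*33=231, 8*33=264
First share = 33, second share = 231
Difference = |33 - 231| = 198

198


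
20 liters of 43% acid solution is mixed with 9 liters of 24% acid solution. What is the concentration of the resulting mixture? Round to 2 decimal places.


Solute in mixture 1 = 43% of 20 L = 20*43/100 = 43/5 L
Solute in mixture 2 = 24% of 9 L = 9*24/100 = 54/25 L
Total solute = 43/5 + 54/25 = 269/25 L
Total volume = 20 + 9 = 29 L
Final concentration = 269/25/29 * 100 = 37.10%

37.10


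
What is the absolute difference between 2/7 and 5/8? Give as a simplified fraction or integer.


Simplify: 2/7 = 2/7 and 5/8 = 5/8
Find common denominator: LCD = 56
Convert: 16/56 and 35/56
Difference = |16 - 35|/56 = 19/56
Simplified = 19/56

19/56


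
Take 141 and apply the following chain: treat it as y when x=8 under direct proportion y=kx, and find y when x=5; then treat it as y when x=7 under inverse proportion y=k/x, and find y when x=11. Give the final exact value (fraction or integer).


Start with 141.
Step 1: Direct prop: k = (141)/8; new y = k*5 = 141*5/8 = 705/8
Step 2: Inverse prop: k = (705/8)*7; new y = k/11 = 705/8*7/11 = 4935/88
Final result = 4935/88

4935/88


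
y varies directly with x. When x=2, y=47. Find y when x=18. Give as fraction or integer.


Direct proportion: y = kx
Find k: k = 47/2 = 47/2
Compute y at x=18: y = 47/2 * 18
y = 423

423


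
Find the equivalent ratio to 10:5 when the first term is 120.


Original ratio: 10:5
First term target: 120
Scale factor = 120 / 10 = 12
Multiply second term: 5 * 12 = 60
Equivalent ratio = 120:60

120:60


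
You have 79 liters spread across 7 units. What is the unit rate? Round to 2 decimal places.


Total liters = 79
Number of units = 7
Unit rate = 79 / 7
= 11.29 liters per unit

11.29


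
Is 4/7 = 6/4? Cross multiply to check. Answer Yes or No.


Cross multiply to check 4/7 = 6/4
Left cross product: 4 * 4 = 16
Right cross product: 7 * 6 = 42
16 != 42
Not equal, so proportions differ => No

No


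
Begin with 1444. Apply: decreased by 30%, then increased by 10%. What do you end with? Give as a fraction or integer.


Start: 1444
Step 1: decrease by 30% => multiply by 70/100
  1444 * 70/100 = 5054/5
Step 2: increase by 10% => multiply by 110/100
  5054/5 * 110/100 = 27797/25
Final value = 27797/25

27797/25


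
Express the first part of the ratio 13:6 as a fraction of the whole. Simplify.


Total parts = 13 + 6 = 19
First part fraction = 13/19
Simplify: 13/19 = 13/19

13/19


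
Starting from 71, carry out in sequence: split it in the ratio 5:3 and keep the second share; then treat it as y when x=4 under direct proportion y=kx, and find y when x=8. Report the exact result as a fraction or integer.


Start with 71.
Step 1: Split 5:3, second share = 71 * 3/8 = 213/8
Step 2: Direct prop: k = (213/8)/4; new y = k*8 = 213/8*8/4 = 213/4
Final result = 213/4

213/4


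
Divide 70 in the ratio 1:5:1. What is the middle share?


Ratio = 1:5:1
Total parts = 1 + 5 + 1 = 7
Value per part = 70 / 7 = 10
First share = 1 * 10 = 10
Middle share = 5 * 10 = 50
Third share = 1 * 10 = 10

50


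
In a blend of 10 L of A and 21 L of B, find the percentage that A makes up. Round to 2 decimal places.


Volume of A = 10 L
Volume of B = 21 L
Total volume = 10 + 21 = 31 L
Percentage of A = (10/31) * 100
= 32.26%

32.26


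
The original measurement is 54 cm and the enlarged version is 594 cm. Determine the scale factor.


Original length = 54 cm
Scaled length = 594 cm
Scale factor = 594 / 54
= 11

11


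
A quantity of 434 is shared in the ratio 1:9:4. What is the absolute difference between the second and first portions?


Total parts = 1 + 9 + 4 = 14
Value per part = 434 / 14 = 31
Shares: 1*31=31, 9*31=279, 4*31=124
Second share = 279, first share = 31
Difference = |279 - 31| = 248

248


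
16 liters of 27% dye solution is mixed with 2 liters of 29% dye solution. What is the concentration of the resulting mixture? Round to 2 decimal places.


Solute in mixture 1 = 27% of 16 L = 16*27/100 = 108/25 L
Solute in mixture 2 = 29% of 2 L = 2*29/100 = 29/50 L
Total solute = 108/25 + 29/50 = 49/10 L
Total volume = 16 + 2 = 18 L
Final concentration = 49/10/18 * 100 = 27.22%

27.22


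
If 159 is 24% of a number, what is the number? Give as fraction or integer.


Given: 159 is 24% of the whole
Set up: 159 = 24/100 * whole
whole = 159 * 100 / 24
whole = 15900 / 24
whole = 1325/2

1325/2


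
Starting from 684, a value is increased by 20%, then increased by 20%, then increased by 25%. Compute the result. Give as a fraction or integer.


Start: 684
Step 1: increase by 20% => multiply by 120/100
  684 * 120/100 = 4104/5
Step 2: increase by 20% => multiply by 120/100
  4104/5 * 120/100 = 24624/25
Step 3: increase by 25% => multiply by 125/100
  24624/25 * 125/100 = 6156/5
Final value = 6156/5

6156/5


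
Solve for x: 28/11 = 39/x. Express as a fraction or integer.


Setting up: 28/11 = 39/x
Cross multiply: 28 * x = 11 * 39
28x = 429
x = 429/28
x = 429/28

429/28


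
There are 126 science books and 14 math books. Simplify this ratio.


Find GCD(126, 14)
GCD = 14
Divide both by 14: 126/14 = 9, 14/14 = 1
Simplified ratio = 9:1

9:1


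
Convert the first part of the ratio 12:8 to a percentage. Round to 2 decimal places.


Total parts = 12 + 8 = 20
First part fraction = 12/20
Percentage = (12/20) * 100
= 0.6 * 100
= 60.00%

60.00


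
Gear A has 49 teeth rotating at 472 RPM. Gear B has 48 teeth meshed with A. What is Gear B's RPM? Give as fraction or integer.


Gear ratio: teeth_A * RPM_A = teeth_B * RPM_B
49 * 472 = 48 * RPM_B
23128 = 48 * RPM_B
RPM_B = 23128 / 48
RPM_B = 2891/6

2891/6


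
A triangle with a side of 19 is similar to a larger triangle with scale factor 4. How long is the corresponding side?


Similar triangles have proportional sides
Scale factor = 4
Smaller side = 19
Corresponding larger side = 19 * 4
= 76

76


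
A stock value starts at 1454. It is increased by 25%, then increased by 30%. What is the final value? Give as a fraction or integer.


Start: 1454
Step 1: increase by 25% => multiply by 125/100
  1454 * 125/100 = 3635/2
Step 2: increase by 30% => multiply by 130/100
  3635/2 * 130/100 = 9451/4
Final value = 9451/4

9451/4


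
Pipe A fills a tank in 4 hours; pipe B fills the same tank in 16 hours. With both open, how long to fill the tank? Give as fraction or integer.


Rate of A = 1/4 job per hour
Rate of B = 1/16 job per hour
Combined rate = 1/4 + 1/16
Find common denominator: (16 + 4)/(4*16) = 20/64
Combined rate = 5/16 job per hour
Time together = 1 / (5/16) = 16/5 hours

16/5


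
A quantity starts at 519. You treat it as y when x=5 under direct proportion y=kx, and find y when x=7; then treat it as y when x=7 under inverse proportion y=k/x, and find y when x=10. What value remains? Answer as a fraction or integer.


Start with 519.
Step 1: Direct prop: k = (519)/5; new y = k*7 = 519*7/5 = 3633/5
Step 2: Inverse prop: k = (3633/5)*7; new y = k/10 = 3633/5*7/10 = 25431/50
Final result = 25431/50

25431/50


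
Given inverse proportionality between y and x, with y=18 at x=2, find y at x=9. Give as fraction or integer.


Inverse proportion: y = k/x
Find k: k = 2 * 18 = 36
Compute y at x=9: y = 36/9
y = 4

4


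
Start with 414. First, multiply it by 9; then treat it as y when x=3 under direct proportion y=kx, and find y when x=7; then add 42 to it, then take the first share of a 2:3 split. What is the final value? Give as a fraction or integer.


Start with 414.
Step 1: Multiply by 9: 414 * 9 = 3726
Step 2: Direct prop: k = (3726)/3; new y = k*7 = 3726*7/3 = 8694
Step 3: Add 42: 8694+42=8736; split 2:3 first = 8736*2/5 = 17472/5
Final result = 17472/5

17472/5


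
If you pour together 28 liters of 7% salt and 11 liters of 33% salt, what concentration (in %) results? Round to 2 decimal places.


Solute in mixture 1 = 7% of 28 L = 28*7/100 = 49/25 L
Solute in mixture 2 = 33% of 11 L = 11*33/100 = 363/100 L
Total solute = 49/25 + 363/100 = 559/100 L
Total volume = 28 + 11 = 39 L
Final concentration = 559/100/39 * 100 = 14.33%

14.33


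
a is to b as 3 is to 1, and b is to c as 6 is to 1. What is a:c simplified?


Given a:b = 3:1 and b:c = 6:1
Make b consistent. Multiply first ratio by 6: a:b = 18:6
Multiply second ratio by 1: b:c = 6:1
Now b = 6 in both, so a:b:c = 18:6:1
Therefore a:c = 18:1
Simplify by GCD: a:c = 18:1

18:1


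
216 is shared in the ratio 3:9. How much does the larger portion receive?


Total parts = 3 + 9 = 12
Value per part = 216 / 12 = 18
First share = 3 * 18 = 54
Second share = 9 * 18 = 162
Larger share = 162

162


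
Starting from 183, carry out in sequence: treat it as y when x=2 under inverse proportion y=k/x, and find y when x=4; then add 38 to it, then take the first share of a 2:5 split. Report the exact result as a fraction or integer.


Start with 183.
Step 1: Inverse prop: k = (183)*2; new y = k/4 = 183*2/4 = 183/2
Step 2: Add 38: 183/2+38=259/2; split 2:5 first = 259/2*2/7 = 37
Final result = 37

37


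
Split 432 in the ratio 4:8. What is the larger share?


Total parts = 4 + 8 = 12
Value per part = 432 / 12 = 36
First share = 4 * 36 = 144
Second share = 8 * 36 = 288
Larger share = 288

288


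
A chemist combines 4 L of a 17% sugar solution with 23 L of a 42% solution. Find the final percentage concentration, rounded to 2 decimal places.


Solute in mixture 1 = 17% of 4 L = 4*17/100 = 17/25 L
Solute in mixture 2 = 42% of 23 L = 23*42/100 = 483/50 L
Total solute = 17/25 + 483/50 = 517/50 L
Total volume = 4 + 23 = 27 L
Final concentration = 517/50/27 * 100 = 38.30%

38.30


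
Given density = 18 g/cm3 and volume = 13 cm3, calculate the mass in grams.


Using mass = density * volume
Density = 18 g/cm3
Volume = 13 cm3
Mass = 18 * 13
= 234 g

234


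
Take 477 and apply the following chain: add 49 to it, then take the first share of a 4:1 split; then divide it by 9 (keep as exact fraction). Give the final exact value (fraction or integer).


Start with 477.
Step 1: Add 49: 477+49=526; split 4:1 first = 526*4/5 = 2104/5
Step 2: Divide by 9: 2104/5 / 9 = 2104/45
Final result = 2104/45

2104/45


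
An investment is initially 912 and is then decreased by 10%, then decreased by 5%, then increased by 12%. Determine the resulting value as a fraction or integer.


Start: 912
Step 1: decrease by 10% => multiply by 90/100
  912 * 90/100 = 4104/5
Step 2: decrease by 5% => multiply by 95/100
  4104/5 * 95/100 = 19494/25
Step 3: increase by 12% => multiply by 112/100
  19494/25 * 112/100 = 545832/625
Final value = 545832/625

545832/625


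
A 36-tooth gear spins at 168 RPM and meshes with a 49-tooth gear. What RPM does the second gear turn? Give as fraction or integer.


Gear ratio: teeth_A * RPM_A = teeth_B * RPM_B
36 * 168 = 49 * RPM_B
6048 = 49 * RPM_B
RPM_B = 6048 / 49
RPM_B = 864/7

864/7


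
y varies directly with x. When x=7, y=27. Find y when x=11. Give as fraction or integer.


Direct proportion: y = kx
Find k: k = 27/7 = 27/7
Compute y at x=11: y = 27/7 * 11
y = 297/7

297/7


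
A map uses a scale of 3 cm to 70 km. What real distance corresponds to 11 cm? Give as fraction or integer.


Map scale: 3 cm = 70 km
Measured distance on map = 11 cm
Set up proportion: 11 * 70 / 3
= 770 / 3
= 770/3 km

770/3


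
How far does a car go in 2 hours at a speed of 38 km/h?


Using distance = speed * time
Speed = 38 km/h
Time = 2 hours
Distance = 38 * 2
= 76 km

76


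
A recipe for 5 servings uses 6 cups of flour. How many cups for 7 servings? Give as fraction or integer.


Original: 6 cups for 5 servings
Target servings = 7
Scaling factor = 7/5
New amount = 6 * 7/5
= 42/5
= 42/5 cups

42/5


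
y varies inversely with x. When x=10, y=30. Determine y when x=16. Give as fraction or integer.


Inverse proportion: y = k/x
Find k: k = 10 * 30 = 300
Compute y at x=16: y = 300/16
y = 75/4

75/4


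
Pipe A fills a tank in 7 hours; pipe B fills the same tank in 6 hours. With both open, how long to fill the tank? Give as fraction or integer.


Rate of A = 1/7 job per hour
Rate of B = 1/6 job per hour
Combined rate = 1/7 + 1/6
Find common denominator: (6 + 7)/(7*6) = 13/42
Combined rate = 13/42 job per hour
Time together = 1 / (13/42) = 42/13 hours

42/13


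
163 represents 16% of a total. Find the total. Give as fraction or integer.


Given: 163 is 16% of the whole
Set up: 163 = 16/100 * whole
whole = 163 * 100 / 16
whole = 16300 / 16
whole = 4075/4

4075/4


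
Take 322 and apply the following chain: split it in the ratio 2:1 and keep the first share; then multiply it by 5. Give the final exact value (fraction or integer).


Start with 322.
Step 1: Split 2:1, first share = 322 * 2/3 = 644/3
Step 2: Multiply by 5: 644/3 * 5 = 3220/3
Final result = 3220/3

3220/3


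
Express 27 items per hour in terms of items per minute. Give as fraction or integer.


Converting from per hour to per minute
Rate = 27 items per hour
Divide by 60: 27/60
= 9/20 items per minute

9/20


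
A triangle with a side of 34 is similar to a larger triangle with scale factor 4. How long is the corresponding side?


Similar triangles have proportional sides
Scale factor = 4
Smaller side = 34
Corresponding larger side = 34 * 4
= 136

136


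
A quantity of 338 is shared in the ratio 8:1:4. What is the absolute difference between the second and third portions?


Total parts = 8 + 1 + 4 = 13
Value per part = 338 / 13 = 26
Shares: 8*26=208, 1*26=26, 4*26=104
Second share = 26, third share = 104
Difference = |26 - 104| = 78

78


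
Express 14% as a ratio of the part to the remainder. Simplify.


Part = 14%, Remainder = 86%
Ratio = 14:86
GCD(14, 86) = 2
Simplify: 7:43 = 7:43

7:43


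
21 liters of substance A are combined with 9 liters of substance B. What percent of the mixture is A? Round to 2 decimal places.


Volume of A = 21 L
Volume of B = 9 L
Total volume = 21 + 9 = 30 L
Percentage of A = (21/30) * 100
= 70.00%

70.00


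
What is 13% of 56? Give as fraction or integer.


Compute 13% of 56
Convert percentage: 13% = 13/100
Multiply: 56 * 13/100
= 728/100
= 182/25

182/25


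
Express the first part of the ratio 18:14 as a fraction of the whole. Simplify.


Total parts = 18 + 14 = 32
First part fraction = 18/32
Simplify: 18/32 = 9/16

9/16


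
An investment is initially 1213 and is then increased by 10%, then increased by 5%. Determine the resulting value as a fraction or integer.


Start: 1213
Step 1: increase by 10% => multiply by 110/100
  1213 * 110/100 = 13343/10
Step 2: increase by 5% => multiply by 105/100
  13343/10 * 105/100 = 280203/200
Final value = 280203/200

280203/200


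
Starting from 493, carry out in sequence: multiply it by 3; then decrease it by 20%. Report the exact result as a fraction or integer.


Start with 493.
Step 1: Multiply by 3: 493 * 3 = 1479
Step 2: Decrease by 20%: 1479 * 80/100 = 5916/5
Final result = 5916/5

5916/5


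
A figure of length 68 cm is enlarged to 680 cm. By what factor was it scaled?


Original length = 68 cm
Scaled length = 680 cm
Scale factor = 680 / 68
= 10

10


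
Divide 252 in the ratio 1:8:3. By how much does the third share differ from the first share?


Total parts = 1 + 8 + 3 = 12
Value per part = 252 / 12 = 21
Shares: 1*21=21, 8*21=168, 3*21=63
Third share = 63, first share = 21
Difference = |63 - 21| = 42

42


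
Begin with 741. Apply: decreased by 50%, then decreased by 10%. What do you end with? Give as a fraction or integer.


Start: 741
Step 1: decrease by 50% => multiply by 50/100
  741 * 50/100 = 741/2
Step 2: decrease by 10% => multiply by 90/100
  741/2 * 90/100 = 6669/20
Final value = 6669/20

6669/20


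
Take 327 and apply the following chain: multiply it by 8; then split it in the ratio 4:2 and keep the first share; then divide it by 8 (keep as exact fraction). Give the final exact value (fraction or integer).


Start with 327.
Step 1: Multiply by 8: 327 * 8 = 2616
Step 2: Split 4:2, first share = 2616 * 4/6 = 1744
Step 3: Divide by 8: 1744 / 8 = 218
Final result = 218

218


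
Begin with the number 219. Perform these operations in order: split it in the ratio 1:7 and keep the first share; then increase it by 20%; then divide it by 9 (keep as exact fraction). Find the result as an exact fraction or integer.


Start with 219.
Step 1: Split 1:7, first share = 219 * 1/8 = 219/8
Step 2: Increase by 20%: 219/8 * 120/100 = 657/20
Step 3: Divide by 9: 657/20 / 9 = 73/20
Final result = 73/20

73/20


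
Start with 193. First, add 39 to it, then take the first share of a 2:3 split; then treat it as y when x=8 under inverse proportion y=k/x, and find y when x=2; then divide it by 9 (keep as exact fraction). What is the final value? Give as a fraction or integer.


Start with 193.
Step 1: Add 39: 193+39=232; split 2:3 first = 232*2/5 = 464/5
Step 2: Inverse prop: k = (464/5)*8; new y = k/2 = 464/5*8/2 = 1856/5
Step 3: Divide by 9: 1856/5 / 9 = 1856/45
Final result = 1856/45

1856/45


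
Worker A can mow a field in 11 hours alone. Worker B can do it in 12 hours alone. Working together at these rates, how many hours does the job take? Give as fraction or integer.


Rate of A = 1/11 job per hour
Rate of B = 1/12 job per hour
Combined rate = 1/11 + 1/12
Find common denominator: (12 + 11)/(11*12) = 23/132
Combined rate = 23/132 job per hour
Time together = 1 / (23/132) = 132/23 hours

132/23


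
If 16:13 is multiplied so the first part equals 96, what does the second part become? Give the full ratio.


Original ratio: 16:13
First term target: 96
Scale factor = 96 / 16 = 6
Multiply second term: 13 * 6 = 78
Equivalent ratio = 96:78

96:78


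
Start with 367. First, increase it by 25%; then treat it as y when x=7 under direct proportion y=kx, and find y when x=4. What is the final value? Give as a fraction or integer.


Start with 367.
Step 1: Increase by 25%: 367 * 125/100 = 1835/4
Step 2: Direct prop: k = (1835/4)/7; new y = k*4 = 1835/4*4/7 = 1835/7
Final result = 1835/7

1835/7


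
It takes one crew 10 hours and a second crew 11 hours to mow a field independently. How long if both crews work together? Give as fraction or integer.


Rate of A = 1/10 job per hour
Rate of B = 1/11 job per hour
Combined rate = 1/10 + 1/11
Find common denominator: (11 + 10)/(10*11) = 21/110
Combined rate = 21/110 job per hour
Time together = 1 / (21/110) = 110/21 hours

110/21


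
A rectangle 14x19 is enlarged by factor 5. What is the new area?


Original dimensions: 14 x 19
Enlargement factor = 5
New width = 14 * 5 = 70
New height = 19 * 5 = 95
New area = 70 * 95 = 6650

6650


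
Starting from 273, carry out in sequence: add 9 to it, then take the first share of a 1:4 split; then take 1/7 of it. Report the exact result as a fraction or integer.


Start with 273.
Step 1: Add 9: 273+9=282; split 1:4 first = 282*1/5 = 282/5
Step 2: Take 1/7: 282/5 * 1/7 = 282/35
Final result = 282/35

282/35


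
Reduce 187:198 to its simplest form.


Find GCD(187, 198)
GCD = 11
Divide both by 11: 187/11 = 17, 198/11 = 18
Simplified ratio = 17:18

17:18


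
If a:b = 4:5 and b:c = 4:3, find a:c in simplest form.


Given a:b = 4:5 and b:c = 4:3
Make b consistent. Multiply first ratio by 4: a:b = 16:20
Multiply second ratio by 5: b:c = 20:15
Now b = 20 in both, so a:b:c = 16:20:15
Therefore a:c = 16:15
Simplify by GCD: a:c = 16:15

16:15


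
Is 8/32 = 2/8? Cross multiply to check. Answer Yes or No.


Cross multiply to check 8/32 = 2/8
Left cross product: 8 * 8 = 64
Right cross product: 32 * 2 = 64
64 = 64
Equal, so proportions match => Yes

Yes


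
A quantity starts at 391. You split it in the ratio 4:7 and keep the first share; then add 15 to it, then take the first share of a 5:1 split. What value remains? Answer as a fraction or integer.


Start with 391.
Step 1: Split 4:7, first share = 391 * 4/11 = 1564/11
Step 2: Add 15: 1564/11+15=1729/11; split 5:1 first = 1729/11*5/6 = 8645/66
Final result = 8645/66

8645/66


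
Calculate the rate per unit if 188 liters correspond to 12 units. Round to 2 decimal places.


Total liters = 188
Number of units = 12
Unit rate = 188 / 12
= 15.67 liters per unit

15.67


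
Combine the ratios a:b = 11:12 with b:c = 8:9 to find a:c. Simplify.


Given a:b = 11:12 and b:c = 8:9
Make b consistent. Multiply first ratio by 8: a:b = 88:96
Multiply second ratio by 12: b:c = 96:108
Now b = 96 in both, so a:b:c = 88:96:108
Therefore a:c = 88:108
Simplify by GCD: a:c = 22:27

22:27


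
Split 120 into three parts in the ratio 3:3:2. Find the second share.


Ratio = 3:3:2
Total parts = 3 + 3 + 2 = 8
Value per part = 120 / 8 = 15
First share = 3 * 15 = 45
Middle share = 3 * 15 = 45
Third share = 2 * 15 = 30

45


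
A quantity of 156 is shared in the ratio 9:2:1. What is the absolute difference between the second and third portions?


Total parts = 9 + 2 + 1 = 12
Value per part = 156 / 12 = 13
Shares: 9*13=117, 2*13=26, 1*13=13
Second share = 26, third share = 13
Difference = |26 - 13| = 13

13


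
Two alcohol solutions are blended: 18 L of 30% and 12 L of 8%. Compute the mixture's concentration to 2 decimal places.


Solute in mixture 1 = 30% of 18 L = 18*30/100 = 27/5 L
Solute in mixture 2 = 8% of 12 L = 12*8/100 = 24/25 L
Total solute = 27/5 + 24/25 = 159/25 L
Total volume = 18 + 12 = 30 L
Final concentration = 159/25/30 * 100 = 21.20%

21.20


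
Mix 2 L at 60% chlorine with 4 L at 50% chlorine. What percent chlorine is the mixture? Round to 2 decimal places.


Solute in mixture 1 = 60% of 2 L = 2*60/100 = 6/5 L
Solute in mixture 2 = 50% of 4 L = 4*50/100 = 2 L
Total solute = 6/5 + 2 = 16/5 L
Total volume = 2 + 4 = 6 L
Final concentration = 16/5/6 * 100 = 53.33%

53.33


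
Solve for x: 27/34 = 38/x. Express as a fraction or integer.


Setting up: 27/34 = 38/x
Cross multiply: 27 * x = 34 * 38
27x = 1292
x = 1292/27
x = 1292/27

1292/27


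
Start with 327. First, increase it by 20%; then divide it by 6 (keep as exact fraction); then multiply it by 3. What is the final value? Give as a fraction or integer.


Start with 327.
Step 1: Increase by 20%: 327 * 120/100 = 1962/5
Step 2: Divide by 6: 1962/5 / 6 = 327/5
Step 3: Multiply by 3: 327/5 * 3 = 981/5
Final result = 981/5

981/5


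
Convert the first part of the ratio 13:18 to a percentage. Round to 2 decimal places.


Total parts = 13 + 18 = 31
First part fraction = 13/31
Percentage = (13/31) * 100
= 0.419355 * 100
= 41.94%

41.94


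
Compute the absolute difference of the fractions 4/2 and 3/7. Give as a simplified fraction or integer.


Simplify: 4/2 = 2 and 3/7 = 3/7
Find common denominator: LCD = 7
Convert: 14/7 and 3/7
Difference = |14 - 3|/7 = 11/7
Simplified = 11/7

11/7


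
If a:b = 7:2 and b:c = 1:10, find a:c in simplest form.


Given a:b = 7:2 and b:c = 1:10
Make b consistent. Multiply first ratio by 1: a:b = 7:2
Multiply second ratio by 2: b:c = 2:20
Now b = 2 in both, so a:b:c = 7:2:20
Therefore a:c = 7:20
Simplify by GCD: a:c = 7:20

7:20


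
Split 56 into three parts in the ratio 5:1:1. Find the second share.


Ratio = 5:1:1
Total parts = 5 + 1 + 1 = 7
Value per part = 56 / 7 = 8
First share = 5 * 8 = 40
Middle share = 1 * 8 = 8
Third share = 1 * 8 = 8

8


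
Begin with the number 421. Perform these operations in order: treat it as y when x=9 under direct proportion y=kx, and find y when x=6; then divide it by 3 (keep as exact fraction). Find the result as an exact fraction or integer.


Start with 421.
Step 1: Direct prop: k = (421)/9; new y = k*6 = 421*6/9 = 842/3
Step 2: Divide by 3: 842/3 / 3 = 842/9
Final result = 842/9

842/9


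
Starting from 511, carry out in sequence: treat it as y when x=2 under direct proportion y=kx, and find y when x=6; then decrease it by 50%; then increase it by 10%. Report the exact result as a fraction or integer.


Start with 511.
Step 1: Direct prop: k = (511)/2; new y = k*6 = 511*6/2 = 1533
Step 2: Decrease by 50%: 1533 * 50/100 = 1533/2
Step 3: Increase by 10%: 1533/2 * 110/100 = 16863/20
Final result = 16863/20

16863/20


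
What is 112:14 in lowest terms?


Find GCD(112, 14)
GCD = 14
Divide both by 14: 112/14 = 8, 14/14 = 1
Simplified ratio = 8:1

8:1


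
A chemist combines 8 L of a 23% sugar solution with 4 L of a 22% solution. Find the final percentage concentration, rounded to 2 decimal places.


Solute in mixture 1 = 23% of 8 L = 8*23/100 = 46/25 L
Solute in mixture 2 = 22% of 4 L = 4*22/100 = 22/25 L
Total solute = 46/25 + 22/25 = 68/25 L
Total volume = 8 + 4 = 12 L
Final concentration = 68/25/12 * 100 = 22.67%

22.67


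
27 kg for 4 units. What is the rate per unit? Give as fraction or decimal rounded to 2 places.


Total kg = 27
Number of units = 4
Unit rate = 27 / 4
= 6.75 kg per unit

6.75


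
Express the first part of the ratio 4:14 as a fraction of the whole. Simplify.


Total parts = 4 + 14 = 18
First part fraction = 4/18
Simplify: 4/18 = 2/9

2/9


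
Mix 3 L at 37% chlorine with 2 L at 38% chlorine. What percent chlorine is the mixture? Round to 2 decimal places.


Solute in mixture 1 = 37% of 3 L = 3*37/100 = 111/100 L
Solute in mixture 2 = 38% of 2 L = 2*38/100 = 19/25 L
Total solute = 111/100 + 19/25 = 187/100 L
Total volume = 3 + 2 = 5 L
Final concentration = 187/100/5 * 100 = 37.40%

37.40


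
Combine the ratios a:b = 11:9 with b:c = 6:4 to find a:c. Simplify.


Given a:b = 11:9 and b:c = 6:4
Make b consistent. Multiply first ratio by 6: a:b = 66:54
Multiply second ratio by 9: b:c = 54:36
Now b = 54 in both, so a:b:c = 66:54:36
Therefore a:c = 66:36
Simplify by GCD: a:c = 11:6

11:6


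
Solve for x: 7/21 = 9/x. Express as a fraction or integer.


Setting up: 7/21 = 9/x
Cross multiply: 7 * x = 21 * 9
7x = 189
x = 189/7
x = 27

27


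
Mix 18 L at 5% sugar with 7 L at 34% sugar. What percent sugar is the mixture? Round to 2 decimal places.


Solute in mixture 1 = 5% of 18 L = 18*5/100 = 9/10 L
Solute in mixture 2 = 34% of 7 L = 7*34/100 = 119/50 L
Total solute = 9/10 + 119/50 = 82/25 L
Total volume = 18 + 7 = 25 L
Final concentration = 82/25/25 * 100 = 13.12%

13.12


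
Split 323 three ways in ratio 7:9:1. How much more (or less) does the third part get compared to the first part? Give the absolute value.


Total parts = 7 + 9 + 1 = 17
Value per part = 323 / 17 = 19
Shares: 7*19=133, 9*19=171, 1*19=19
Third share = 19, first share = 133
Difference = |19 - 133| = 114

114


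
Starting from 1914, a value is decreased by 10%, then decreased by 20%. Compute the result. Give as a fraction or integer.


Start: 1914
Step 1: decrease by 10% => multiply by 90/100
  1914 * 90/100 = 8613/5
Step 2: decrease by 20% => multiply by 80/100
  8613/5 * 80/100 = 34452/25
Final value = 34452/25

34452/25


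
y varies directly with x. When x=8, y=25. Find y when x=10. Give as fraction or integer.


Direct proportion: y = kx
Find k: k = 25/8 = 25/8
Compute y at x=10: y = 25/8 * 10
y = 125/4

125/4


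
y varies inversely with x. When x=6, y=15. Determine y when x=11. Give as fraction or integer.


Inverse proportion: y = k/x
Find k: k = 6 * 15 = 90
Compute y at x=11: y = 90/11
y = 90/11

90/11
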